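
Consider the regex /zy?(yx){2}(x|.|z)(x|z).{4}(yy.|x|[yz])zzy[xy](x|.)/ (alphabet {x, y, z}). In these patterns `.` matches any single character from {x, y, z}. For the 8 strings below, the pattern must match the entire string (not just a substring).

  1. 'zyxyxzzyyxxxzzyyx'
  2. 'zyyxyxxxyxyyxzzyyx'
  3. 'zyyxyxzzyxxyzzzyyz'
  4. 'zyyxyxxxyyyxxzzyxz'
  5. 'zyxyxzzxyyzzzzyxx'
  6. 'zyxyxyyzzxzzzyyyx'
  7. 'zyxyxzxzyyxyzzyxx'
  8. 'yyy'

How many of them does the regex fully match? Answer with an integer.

1 → match
2 → match
3 → match
4 → match
5 → match
6 → no match
7 → match
8 → no match — must start with 'z'
Total matched: 6

6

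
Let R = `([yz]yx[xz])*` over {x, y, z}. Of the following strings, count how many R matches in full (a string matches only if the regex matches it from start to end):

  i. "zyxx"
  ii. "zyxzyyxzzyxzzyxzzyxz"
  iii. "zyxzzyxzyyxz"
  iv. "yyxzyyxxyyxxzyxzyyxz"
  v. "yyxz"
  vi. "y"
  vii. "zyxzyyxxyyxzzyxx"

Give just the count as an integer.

6

i → match
ii → match
iii → match
iv → match
v → match
vi → no match
vii → match
Total matched: 6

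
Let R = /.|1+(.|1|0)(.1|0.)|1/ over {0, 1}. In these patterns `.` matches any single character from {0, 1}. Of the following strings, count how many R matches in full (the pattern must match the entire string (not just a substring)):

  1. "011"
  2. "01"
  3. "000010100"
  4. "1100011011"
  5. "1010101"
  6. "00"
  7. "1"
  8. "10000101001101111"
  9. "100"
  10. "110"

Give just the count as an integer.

1

1 → no match
2 → no match
3 → no match
4 → no match
5 → no match
6 → no match
7 → match
8 → no match
9 → no match
10 → no match
Total matched: 1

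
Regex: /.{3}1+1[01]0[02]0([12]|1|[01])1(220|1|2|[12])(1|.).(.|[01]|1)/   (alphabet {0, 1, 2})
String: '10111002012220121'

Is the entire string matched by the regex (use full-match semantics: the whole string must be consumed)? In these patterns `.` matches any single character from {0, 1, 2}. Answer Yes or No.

No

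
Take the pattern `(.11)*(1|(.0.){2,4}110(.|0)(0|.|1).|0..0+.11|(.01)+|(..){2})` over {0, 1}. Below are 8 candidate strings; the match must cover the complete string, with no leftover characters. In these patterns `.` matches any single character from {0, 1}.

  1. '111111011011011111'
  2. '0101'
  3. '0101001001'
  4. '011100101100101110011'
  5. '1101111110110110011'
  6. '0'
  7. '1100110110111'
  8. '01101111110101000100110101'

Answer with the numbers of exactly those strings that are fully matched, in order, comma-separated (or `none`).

1 → no match
2. '0101' → match
3. '0101001001' → no match
4 → match
5 → no match
6. '0' → no match
7 → no match
8 → no match

2, 4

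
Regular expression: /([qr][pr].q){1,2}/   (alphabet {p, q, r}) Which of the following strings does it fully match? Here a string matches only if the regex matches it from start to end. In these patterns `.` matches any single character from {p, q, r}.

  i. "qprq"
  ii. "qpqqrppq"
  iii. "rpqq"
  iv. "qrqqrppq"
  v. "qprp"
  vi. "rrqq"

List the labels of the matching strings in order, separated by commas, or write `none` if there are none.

i, ii, iii, iv, vi

i → match
ii → match
iii → match
iv → match
v → no match — must end with "q"
vi → match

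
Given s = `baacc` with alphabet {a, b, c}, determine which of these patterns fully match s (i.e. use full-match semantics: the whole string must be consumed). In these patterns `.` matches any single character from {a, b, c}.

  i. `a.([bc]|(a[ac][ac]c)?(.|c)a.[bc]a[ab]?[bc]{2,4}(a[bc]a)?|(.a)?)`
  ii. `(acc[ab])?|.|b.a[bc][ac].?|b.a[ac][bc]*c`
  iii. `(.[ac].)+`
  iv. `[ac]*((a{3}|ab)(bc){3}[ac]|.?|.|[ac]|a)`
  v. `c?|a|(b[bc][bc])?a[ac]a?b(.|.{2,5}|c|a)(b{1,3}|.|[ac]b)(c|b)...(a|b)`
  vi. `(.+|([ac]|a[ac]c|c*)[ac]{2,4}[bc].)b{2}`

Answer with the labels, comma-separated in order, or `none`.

i → no match — must start with `a`
ii → match
iii → no match
iv → no match
v → no match
vi → no match — must end with `b`

ii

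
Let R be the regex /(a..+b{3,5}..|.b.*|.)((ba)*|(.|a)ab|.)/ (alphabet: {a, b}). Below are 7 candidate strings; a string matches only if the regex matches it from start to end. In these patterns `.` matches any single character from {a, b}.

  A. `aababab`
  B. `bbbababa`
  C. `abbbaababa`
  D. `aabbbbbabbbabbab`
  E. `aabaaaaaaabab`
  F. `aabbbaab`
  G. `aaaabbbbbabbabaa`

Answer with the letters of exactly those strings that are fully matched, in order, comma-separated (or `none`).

B, C, D

A → no match
B → match
C → match
D → match
E → no match
F → no match
G → no match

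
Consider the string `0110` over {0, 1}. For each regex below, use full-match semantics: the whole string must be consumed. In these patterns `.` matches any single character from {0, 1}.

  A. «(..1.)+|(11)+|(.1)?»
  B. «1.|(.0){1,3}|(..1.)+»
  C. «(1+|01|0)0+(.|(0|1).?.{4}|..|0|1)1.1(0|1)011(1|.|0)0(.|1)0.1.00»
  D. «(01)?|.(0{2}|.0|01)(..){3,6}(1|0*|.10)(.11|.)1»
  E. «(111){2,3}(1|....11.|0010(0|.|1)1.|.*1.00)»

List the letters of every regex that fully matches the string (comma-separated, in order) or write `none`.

A → match
B → match
C → no match — must end with `00`
D → no match
E → no match — must start with `111`

A, B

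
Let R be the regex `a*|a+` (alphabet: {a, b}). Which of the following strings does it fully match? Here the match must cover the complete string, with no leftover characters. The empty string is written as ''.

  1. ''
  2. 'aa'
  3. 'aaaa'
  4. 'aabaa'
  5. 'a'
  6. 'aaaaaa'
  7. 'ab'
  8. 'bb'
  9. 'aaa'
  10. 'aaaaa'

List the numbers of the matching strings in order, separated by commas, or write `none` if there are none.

1 → match
2 → match
3 → match
4 → no match
5 → match
6 → match
7 → no match
8 → no match
9 → match
10 → match

1, 2, 3, 5, 6, 9, 10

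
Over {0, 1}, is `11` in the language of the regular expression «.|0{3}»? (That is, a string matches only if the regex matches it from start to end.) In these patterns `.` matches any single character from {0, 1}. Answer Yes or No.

No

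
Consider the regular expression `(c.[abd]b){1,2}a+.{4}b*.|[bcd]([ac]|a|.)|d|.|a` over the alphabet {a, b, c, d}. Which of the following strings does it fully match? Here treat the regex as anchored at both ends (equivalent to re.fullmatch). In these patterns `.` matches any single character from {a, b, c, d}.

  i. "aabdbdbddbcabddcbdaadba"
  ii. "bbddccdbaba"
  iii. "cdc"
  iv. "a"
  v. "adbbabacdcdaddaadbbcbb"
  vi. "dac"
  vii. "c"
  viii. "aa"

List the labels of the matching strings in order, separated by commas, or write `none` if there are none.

i → no match
ii → no match
iii → no match
iv → match
v → no match
vi → no match
vii → match
viii → no match

iv, vii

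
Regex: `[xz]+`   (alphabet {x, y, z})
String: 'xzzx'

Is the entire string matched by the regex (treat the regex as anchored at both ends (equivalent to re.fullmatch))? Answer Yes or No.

Yes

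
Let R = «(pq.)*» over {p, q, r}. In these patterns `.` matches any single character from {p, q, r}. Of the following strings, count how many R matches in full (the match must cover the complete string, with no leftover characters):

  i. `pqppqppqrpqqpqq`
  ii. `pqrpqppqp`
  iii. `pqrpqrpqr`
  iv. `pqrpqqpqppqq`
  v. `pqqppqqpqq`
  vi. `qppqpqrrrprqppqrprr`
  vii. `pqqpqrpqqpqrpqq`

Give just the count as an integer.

i → match
ii → match
iii → match
iv → match
v → no match
vi → no match
vii → match
Total matched: 5

5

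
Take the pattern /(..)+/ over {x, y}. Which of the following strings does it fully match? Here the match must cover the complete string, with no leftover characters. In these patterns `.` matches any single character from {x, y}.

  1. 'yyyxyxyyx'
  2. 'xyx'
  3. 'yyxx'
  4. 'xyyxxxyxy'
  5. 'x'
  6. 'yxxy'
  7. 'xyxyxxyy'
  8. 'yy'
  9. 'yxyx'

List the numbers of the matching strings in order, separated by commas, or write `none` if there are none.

1 → no match
2 → no match
3 → match
4 → no match
5 → no match
6 → match
7 → match
8 → match
9 → match

3, 6, 7, 8, 9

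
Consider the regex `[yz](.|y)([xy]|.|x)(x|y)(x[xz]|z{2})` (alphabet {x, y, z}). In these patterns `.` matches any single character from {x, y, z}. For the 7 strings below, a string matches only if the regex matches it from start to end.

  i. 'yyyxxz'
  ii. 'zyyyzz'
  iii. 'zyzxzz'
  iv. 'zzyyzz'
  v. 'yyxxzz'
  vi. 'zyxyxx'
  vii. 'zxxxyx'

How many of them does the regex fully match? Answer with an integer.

i → match
ii → match
iii → match
iv → match
v → match
vi → match
vii → no match
Total matched: 6

6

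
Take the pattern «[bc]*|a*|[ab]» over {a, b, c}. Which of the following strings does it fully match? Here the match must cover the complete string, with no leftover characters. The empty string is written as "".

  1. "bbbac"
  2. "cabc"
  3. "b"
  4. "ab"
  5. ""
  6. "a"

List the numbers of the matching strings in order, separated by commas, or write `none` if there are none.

3, 5, 6

1 → no match
2 → no match
3 → match
4 → no match
5 → match
6 → match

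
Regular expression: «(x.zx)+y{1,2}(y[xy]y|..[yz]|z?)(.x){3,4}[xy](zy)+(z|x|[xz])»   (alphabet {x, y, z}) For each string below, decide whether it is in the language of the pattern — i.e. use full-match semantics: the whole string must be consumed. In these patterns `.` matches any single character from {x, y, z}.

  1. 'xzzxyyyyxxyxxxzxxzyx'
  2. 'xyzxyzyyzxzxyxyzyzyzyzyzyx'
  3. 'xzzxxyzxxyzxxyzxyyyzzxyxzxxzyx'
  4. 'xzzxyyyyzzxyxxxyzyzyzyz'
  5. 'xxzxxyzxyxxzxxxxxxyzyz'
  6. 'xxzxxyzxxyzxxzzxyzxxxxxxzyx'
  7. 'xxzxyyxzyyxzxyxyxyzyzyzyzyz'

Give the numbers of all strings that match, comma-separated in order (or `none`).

1 → match
2 → match
3 → match
4 → match
5 → match
6 → match
7 → match

1, 2, 3, 4, 5, 6, 7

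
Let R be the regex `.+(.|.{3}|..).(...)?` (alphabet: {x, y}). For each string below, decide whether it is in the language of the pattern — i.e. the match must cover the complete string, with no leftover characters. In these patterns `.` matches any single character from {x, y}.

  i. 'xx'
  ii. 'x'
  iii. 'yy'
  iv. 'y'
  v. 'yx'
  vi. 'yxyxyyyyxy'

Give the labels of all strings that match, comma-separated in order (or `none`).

vi

i → no match
ii → no match
iii → no match
iv → no match
v → no match
vi → match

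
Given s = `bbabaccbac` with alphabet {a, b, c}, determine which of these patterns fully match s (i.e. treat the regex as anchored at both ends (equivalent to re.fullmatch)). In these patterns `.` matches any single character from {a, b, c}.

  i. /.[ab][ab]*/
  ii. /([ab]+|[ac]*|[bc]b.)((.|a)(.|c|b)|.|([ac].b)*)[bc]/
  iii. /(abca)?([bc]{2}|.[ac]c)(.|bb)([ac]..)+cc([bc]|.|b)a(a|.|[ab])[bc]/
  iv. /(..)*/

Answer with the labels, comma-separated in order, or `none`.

i → no match
ii → no match
iii → no match
iv → match

iv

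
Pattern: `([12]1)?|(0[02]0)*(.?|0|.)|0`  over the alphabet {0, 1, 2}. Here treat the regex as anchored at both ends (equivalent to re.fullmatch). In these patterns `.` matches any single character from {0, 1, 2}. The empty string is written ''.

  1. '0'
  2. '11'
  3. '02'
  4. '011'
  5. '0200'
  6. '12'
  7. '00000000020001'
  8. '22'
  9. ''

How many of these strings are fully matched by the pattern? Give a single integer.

4

1 → match
2 → match
3 → no match
4 → no match
5 → match
6 → no match
7 → no match
8 → no match
9 → match
Total matched: 4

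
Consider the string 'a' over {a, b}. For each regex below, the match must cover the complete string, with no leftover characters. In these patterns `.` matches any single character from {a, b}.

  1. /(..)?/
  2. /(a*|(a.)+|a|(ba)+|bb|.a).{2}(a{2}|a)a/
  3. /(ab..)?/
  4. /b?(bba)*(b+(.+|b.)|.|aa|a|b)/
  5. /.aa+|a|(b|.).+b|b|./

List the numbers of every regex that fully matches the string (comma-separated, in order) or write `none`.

4, 5

1 → no match
2 → no match — must end with 'aa'
3 → no match
4 → match
5 → match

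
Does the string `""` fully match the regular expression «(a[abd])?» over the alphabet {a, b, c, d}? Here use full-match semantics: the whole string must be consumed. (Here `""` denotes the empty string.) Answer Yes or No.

Yes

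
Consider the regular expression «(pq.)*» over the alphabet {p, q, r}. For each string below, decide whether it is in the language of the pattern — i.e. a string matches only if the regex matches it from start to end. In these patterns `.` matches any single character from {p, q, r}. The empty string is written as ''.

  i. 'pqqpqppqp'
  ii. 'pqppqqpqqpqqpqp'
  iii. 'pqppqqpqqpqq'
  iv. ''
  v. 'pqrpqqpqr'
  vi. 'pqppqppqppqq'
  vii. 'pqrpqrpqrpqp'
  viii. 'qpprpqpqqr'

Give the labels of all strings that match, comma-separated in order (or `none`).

i → match
ii → match
iii → match
iv → match
v → match
vi → match
vii → match
viii → no match

i, ii, iii, iv, v, vi, vii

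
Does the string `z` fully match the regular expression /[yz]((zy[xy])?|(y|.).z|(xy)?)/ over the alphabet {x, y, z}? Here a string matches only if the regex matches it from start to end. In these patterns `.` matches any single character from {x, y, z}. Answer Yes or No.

Yes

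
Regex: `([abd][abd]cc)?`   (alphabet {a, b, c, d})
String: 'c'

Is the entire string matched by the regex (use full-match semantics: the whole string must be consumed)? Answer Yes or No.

No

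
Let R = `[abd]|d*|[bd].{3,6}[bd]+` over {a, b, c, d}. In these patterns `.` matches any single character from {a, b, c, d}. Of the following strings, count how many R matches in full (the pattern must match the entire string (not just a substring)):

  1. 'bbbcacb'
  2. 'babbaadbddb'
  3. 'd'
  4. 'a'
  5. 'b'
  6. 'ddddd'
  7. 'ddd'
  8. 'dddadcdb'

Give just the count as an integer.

1 → match
2 → match
3 → match
4 → match
5 → match
6 → match
7 → match
8 → match
Total matched: 8

8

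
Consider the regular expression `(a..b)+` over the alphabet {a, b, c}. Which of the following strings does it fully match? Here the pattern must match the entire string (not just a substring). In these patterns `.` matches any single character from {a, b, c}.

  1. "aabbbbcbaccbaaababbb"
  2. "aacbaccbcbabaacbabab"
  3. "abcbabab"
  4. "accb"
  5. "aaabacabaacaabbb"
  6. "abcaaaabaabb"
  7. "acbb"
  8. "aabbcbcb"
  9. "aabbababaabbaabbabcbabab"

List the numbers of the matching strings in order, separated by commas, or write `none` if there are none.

3, 4, 7, 9

1 → no match
2 → no match
3 → match
4 → match
5 → no match
6 → no match
7 → match
8 → no match
9 → match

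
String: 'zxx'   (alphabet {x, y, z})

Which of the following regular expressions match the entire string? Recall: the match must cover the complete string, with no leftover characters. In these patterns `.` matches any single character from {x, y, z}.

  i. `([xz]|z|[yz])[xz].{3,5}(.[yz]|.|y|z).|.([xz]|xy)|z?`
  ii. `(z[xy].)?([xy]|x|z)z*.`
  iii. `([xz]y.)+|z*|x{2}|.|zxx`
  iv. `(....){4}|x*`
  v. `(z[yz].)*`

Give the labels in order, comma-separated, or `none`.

i → no match
ii → no match
iii → match
iv → no match
v → no match

iii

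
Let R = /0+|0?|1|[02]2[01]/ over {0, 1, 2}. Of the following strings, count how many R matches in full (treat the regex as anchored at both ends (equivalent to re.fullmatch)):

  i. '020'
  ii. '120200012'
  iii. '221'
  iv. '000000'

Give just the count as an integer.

3

i → match
ii → no match
iii → match
iv → match
Total matched: 3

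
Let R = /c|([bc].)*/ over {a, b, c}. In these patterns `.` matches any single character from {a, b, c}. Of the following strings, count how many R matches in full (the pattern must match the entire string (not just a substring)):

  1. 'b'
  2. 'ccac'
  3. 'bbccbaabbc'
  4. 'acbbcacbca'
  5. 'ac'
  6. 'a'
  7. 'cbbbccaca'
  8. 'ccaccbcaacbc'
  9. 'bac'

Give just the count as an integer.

0

1 → no match
2 → no match
3 → no match
4 → no match
5 → no match
6 → no match
7 → no match
8 → no match
9 → no match
Total matched: 0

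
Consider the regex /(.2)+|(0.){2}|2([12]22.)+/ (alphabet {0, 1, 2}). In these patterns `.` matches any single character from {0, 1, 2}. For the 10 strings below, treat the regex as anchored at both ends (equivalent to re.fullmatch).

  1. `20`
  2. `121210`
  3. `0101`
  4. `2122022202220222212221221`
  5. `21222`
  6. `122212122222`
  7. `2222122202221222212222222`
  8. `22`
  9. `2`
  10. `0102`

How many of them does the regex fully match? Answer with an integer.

1 → no match
2 → no match
3 → match
4 → match
5 → match
6 → match
7 → match
8 → match
9 → no match
10 → match
Total matched: 7

7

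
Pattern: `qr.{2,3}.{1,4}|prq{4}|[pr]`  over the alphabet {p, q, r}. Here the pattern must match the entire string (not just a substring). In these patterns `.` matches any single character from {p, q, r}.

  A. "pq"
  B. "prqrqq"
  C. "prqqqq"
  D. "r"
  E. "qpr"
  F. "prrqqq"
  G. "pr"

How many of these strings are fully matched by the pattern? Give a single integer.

A → no match
B → no match
C → match
D → match
E → no match
F → no match
G → no match
Total matched: 2

2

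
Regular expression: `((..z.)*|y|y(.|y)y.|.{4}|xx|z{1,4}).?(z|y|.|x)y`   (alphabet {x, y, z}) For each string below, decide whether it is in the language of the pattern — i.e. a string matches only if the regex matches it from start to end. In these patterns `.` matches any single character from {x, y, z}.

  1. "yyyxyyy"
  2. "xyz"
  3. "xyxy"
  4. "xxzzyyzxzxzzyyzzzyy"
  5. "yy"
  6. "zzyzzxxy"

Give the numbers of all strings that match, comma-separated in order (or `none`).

1, 4, 5

1 → match
2 → no match — must end with "y"
3 → no match
4 → match
5 → match
6 → no match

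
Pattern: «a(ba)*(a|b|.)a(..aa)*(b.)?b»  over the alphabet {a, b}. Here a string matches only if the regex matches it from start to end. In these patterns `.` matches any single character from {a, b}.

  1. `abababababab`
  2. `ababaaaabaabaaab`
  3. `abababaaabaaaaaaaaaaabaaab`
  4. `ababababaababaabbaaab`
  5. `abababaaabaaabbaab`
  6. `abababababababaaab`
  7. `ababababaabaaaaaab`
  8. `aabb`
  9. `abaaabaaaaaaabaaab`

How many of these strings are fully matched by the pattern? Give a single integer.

1. `abababababab` → match
2 → match
3 → match
4 → no match
5 → match
6 → match
7 → match
8. `aabb` → no match
9 → match
Total matched: 7

7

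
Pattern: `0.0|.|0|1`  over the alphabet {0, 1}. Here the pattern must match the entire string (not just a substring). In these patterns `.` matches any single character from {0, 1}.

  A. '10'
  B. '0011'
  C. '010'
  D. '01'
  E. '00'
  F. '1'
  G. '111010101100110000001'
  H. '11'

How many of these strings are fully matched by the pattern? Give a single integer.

A → no match
B → no match
C → match
D → no match
E → no match
F → match
G → no match
H → no match
Total matched: 2

2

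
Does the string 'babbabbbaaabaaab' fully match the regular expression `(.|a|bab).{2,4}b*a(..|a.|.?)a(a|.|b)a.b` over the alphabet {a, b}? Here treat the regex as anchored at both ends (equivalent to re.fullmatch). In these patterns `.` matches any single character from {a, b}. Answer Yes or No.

No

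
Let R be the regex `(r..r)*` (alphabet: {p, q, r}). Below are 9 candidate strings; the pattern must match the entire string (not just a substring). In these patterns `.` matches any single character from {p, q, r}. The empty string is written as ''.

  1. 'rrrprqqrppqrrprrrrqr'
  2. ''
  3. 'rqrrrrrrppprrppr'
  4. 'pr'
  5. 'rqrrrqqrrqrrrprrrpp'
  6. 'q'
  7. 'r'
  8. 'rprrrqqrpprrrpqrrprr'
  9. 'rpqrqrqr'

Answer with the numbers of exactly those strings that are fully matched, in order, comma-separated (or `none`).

1 → no match
2 → match
3 → no match
4 → no match
5 → no match
6 → no match
7 → no match
8 → no match
9 → no match

2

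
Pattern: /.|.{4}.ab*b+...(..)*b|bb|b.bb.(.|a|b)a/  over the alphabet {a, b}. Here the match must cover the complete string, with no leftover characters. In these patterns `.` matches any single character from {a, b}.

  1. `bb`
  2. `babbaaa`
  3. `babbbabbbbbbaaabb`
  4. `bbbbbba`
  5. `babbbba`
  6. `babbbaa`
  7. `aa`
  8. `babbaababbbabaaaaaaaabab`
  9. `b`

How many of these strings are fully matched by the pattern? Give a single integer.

7

1 → match
2 → match
3 → match
4 → match
5 → match
6 → match
7 → no match
8 → no match
9 → match
Total matched: 7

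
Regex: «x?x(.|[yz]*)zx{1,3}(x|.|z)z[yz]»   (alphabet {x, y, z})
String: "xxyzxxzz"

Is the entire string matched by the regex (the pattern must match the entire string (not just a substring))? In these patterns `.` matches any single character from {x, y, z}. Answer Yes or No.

Yes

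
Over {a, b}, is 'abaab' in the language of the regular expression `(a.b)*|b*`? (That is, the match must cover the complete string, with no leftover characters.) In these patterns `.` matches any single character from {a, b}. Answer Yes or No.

No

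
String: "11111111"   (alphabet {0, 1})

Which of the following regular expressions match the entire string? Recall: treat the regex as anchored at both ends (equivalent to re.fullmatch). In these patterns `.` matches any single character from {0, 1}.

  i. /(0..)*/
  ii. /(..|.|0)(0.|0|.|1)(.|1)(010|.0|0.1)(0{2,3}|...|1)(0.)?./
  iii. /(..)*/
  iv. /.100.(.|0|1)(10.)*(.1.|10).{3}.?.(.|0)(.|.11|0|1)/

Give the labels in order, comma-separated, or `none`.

i → no match
ii → no match
iii → match
iv → no match

iii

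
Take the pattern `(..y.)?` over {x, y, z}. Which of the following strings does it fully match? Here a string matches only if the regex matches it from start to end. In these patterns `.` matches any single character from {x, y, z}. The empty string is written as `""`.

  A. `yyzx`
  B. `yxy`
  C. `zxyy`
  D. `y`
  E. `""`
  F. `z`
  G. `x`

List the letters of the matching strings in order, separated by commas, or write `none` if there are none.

C, E

A → no match
B → no match
C → match
D → no match
E → match
F → no match
G → no match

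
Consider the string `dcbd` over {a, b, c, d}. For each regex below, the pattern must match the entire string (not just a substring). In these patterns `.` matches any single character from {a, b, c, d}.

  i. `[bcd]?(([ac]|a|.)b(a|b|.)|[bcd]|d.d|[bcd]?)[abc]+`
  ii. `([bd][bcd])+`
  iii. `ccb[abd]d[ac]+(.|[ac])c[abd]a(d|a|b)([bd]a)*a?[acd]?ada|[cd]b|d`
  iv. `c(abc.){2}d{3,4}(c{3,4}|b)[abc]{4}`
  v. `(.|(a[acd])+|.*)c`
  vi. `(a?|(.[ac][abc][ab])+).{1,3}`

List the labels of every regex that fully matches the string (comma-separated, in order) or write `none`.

ii

i → no match
ii → match
iii → no match
iv → no match — must start with `cabc`
v → no match — must end with `c`
vi → no match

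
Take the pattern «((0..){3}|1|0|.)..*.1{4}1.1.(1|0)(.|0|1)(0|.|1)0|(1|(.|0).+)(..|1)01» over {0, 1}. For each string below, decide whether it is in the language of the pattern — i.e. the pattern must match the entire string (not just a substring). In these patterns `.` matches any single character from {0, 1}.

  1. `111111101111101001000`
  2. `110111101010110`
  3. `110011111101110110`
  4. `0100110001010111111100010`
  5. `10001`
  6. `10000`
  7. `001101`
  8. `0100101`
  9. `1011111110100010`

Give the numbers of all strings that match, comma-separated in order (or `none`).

1 → no match
2 → no match
3 → no match
4 → match
5 → match
6 → no match
7 → match
8 → match
9 → match

4, 5, 7, 8, 9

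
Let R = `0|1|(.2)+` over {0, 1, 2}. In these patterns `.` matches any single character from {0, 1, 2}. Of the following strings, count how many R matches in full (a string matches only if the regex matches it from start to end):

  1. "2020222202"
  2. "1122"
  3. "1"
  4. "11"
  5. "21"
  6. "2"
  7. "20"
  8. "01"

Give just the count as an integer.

1

1 → no match
2 → no match
3 → match
4 → no match
5 → no match
6 → no match
7 → no match
8 → no match
Total matched: 1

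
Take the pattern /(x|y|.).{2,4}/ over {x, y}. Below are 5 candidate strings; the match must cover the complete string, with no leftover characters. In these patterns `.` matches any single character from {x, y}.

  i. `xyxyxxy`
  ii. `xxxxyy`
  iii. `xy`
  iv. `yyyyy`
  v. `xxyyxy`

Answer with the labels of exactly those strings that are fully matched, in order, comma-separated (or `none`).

i → no match
ii → no match
iii → no match
iv → match
v → no match

iv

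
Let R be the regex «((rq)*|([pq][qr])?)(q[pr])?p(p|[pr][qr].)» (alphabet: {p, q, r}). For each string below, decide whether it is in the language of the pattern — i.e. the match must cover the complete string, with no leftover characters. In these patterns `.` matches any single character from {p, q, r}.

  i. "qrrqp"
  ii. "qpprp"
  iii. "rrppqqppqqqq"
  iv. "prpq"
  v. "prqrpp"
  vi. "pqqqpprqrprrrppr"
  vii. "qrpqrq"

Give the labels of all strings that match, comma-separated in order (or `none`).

v

i. "qrrqp" → no match
ii. "qpprp" → no match
iii. "rrppqqppqqqq" → no match
iv. "prpq" → no match
v. "prqrpp" → match
vi → no match
vii. "qrpqrq" → no match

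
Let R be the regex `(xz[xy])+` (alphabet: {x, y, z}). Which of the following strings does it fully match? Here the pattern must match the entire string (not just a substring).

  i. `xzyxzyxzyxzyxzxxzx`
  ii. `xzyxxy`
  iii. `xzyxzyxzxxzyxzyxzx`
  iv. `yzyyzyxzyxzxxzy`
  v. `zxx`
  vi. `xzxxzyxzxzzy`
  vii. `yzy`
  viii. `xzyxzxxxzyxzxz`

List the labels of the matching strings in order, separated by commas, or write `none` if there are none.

i, iii

i → match
ii. `xzyxxy` → no match
iii → match
iv → no match — must start with `xz`
v. `zxx` → no match — must start with `xz`
vi. `xzxxzyxzxzzy` → no match
vii. `yzy` → no match — must start with `xz`
viii → no match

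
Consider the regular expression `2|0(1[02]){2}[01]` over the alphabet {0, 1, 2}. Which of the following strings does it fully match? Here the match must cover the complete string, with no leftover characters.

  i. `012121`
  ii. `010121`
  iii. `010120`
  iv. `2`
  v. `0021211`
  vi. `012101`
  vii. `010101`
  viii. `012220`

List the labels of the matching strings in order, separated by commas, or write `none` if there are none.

i, ii, iii, iv, vi, vii

i. `012121` → match
ii. `010121` → match
iii. `010120` → match
iv. `2` → match
v. `0021211` → no match
vi. `012101` → match
vii. `010101` → match
viii. `012220` → no match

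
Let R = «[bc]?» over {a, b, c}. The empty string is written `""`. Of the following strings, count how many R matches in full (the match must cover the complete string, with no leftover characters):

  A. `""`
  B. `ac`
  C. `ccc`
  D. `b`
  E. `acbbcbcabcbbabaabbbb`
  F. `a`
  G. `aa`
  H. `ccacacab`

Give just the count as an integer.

2

A → match
B → no match
C → no match
D → match
E → no match
F → no match
G → no match
H → no match
Total matched: 2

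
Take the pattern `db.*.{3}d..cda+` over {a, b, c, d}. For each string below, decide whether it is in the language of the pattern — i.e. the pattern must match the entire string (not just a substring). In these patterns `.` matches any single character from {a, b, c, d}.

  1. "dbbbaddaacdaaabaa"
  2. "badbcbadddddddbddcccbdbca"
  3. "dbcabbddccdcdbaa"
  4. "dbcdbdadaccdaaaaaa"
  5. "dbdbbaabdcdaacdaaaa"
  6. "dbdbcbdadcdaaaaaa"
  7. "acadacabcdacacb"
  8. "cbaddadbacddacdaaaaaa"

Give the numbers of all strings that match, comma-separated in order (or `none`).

1 → no match
2 → no match — must start with "db"
3 → no match
4 → match
5 → match
6 → match
7 → no match — must start with "db"
8 → no match — must start with "db"

4, 5, 6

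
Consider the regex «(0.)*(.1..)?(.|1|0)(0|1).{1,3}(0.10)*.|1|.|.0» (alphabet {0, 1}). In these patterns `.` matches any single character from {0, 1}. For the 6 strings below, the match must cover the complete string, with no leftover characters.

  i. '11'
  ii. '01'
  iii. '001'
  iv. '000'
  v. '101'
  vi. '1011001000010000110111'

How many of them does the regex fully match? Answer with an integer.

i → no match
ii → no match
iii → no match
iv → no match
v → no match
vi → no match
Total matched: 0

0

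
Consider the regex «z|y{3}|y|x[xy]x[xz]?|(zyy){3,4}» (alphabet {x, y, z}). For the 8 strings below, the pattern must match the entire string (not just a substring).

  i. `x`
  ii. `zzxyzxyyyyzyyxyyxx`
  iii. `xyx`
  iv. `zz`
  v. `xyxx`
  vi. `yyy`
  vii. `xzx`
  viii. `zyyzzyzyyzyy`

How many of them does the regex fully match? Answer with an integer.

3

i → no match
ii → no match
iii → match
iv → no match
v → match
vi → match
vii → no match
viii → no match
Total matched: 3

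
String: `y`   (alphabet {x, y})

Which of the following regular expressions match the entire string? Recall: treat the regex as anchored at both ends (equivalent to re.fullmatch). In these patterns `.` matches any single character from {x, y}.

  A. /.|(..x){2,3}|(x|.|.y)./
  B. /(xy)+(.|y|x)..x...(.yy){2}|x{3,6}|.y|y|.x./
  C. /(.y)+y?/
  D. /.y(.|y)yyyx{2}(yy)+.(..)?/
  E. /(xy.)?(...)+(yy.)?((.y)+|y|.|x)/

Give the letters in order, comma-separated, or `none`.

A, B

A → match
B → match
C → no match
D → no match
E → no match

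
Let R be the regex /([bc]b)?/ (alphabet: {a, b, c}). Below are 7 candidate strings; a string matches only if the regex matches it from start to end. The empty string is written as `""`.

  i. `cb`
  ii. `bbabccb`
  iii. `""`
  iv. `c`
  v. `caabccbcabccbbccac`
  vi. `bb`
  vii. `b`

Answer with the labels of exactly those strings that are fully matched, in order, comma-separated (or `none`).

i → match
ii → no match
iii → match
iv → no match
v → no match
vi → match
vii → no match

i, iii, vi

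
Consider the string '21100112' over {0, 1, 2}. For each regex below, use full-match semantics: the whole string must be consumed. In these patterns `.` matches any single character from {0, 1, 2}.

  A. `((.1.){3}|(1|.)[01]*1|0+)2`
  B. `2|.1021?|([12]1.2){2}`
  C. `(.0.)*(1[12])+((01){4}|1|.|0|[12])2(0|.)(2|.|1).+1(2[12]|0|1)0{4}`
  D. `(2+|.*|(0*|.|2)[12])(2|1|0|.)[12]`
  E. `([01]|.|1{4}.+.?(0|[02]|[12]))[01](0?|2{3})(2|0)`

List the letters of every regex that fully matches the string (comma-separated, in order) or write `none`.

A, D

A → match
B → no match
C → no match — must end with '0'
D → match
E → no match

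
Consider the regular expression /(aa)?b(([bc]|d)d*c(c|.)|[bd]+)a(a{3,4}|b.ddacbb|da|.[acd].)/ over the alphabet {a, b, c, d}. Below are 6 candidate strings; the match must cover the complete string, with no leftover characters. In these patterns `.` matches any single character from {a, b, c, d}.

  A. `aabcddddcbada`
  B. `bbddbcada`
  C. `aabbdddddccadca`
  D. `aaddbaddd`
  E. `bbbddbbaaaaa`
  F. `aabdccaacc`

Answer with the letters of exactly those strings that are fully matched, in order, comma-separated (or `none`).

A → match
B → no match
C → match
D → no match
E → match
F → match

A, C, E, F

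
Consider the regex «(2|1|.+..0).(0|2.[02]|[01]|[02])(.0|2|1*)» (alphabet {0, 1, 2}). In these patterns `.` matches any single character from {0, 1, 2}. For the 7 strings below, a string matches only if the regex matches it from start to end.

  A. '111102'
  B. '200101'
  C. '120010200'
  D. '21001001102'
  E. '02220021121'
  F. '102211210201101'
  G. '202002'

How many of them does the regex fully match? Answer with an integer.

A. '111102' → no match
B. '200101' → no match
C. '120010200' → no match
D. '21001001102' → no match
E. '02220021121' → no match
F → no match
G. '202002' → match
Total matched: 1

1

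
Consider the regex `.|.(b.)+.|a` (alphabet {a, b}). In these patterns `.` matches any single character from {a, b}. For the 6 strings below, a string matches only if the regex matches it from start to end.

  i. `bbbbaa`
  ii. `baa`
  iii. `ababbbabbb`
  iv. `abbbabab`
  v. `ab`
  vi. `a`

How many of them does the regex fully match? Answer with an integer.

i → match
ii → no match
iii → match
iv → match
v → no match
vi → match
Total matched: 4

4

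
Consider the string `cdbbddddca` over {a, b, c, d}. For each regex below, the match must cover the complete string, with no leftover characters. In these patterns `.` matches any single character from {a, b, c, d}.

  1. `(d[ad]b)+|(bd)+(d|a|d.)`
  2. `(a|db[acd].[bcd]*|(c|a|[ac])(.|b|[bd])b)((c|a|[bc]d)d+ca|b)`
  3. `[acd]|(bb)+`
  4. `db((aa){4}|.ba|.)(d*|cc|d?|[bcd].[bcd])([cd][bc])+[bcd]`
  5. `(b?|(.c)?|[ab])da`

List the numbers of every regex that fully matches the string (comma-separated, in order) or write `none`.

1 → no match
2 → match
3 → no match
4 → no match — must start with `db`
5 → no match — must end with `da`

2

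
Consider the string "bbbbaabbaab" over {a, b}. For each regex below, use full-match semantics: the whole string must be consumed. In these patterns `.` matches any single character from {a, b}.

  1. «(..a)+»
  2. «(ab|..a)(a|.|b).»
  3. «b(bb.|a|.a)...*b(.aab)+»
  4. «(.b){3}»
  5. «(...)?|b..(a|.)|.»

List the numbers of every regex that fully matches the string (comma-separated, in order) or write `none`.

1 → no match — must end with "a"
2 → no match
3 → match
4 → no match
5 → no match

3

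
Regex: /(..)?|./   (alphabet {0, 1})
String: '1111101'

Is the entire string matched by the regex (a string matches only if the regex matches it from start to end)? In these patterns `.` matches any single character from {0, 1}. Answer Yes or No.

No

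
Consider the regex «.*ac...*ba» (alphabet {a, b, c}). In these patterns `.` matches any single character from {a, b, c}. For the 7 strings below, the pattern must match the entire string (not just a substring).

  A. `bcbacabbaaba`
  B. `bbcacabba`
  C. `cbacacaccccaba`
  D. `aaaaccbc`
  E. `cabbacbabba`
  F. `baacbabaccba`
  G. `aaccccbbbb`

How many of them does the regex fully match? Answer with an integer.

5

A → match
B → match
C → match
D → no match — must end with `ba`
E → match
F → match
G → no match — must end with `ba`
Total matched: 5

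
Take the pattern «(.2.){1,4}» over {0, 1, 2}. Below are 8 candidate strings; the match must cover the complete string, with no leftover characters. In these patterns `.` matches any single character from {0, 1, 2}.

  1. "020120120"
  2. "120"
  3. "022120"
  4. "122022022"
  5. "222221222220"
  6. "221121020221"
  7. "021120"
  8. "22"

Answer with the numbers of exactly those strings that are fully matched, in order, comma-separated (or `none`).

1 → match
2 → match
3 → match
4 → match
5 → match
6 → match
7 → match
8 → no match

1, 2, 3, 4, 5, 6, 7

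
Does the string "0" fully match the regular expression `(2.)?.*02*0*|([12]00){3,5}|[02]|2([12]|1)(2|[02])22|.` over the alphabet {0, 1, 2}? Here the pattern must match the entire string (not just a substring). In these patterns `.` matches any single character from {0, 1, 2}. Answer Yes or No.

Yes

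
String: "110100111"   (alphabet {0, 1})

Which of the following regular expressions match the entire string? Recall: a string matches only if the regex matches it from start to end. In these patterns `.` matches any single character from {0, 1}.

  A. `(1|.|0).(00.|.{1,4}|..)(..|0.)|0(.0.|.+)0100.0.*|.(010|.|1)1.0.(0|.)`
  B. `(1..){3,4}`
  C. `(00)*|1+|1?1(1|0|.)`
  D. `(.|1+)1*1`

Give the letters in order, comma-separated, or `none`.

A → no match
B → match
C → no match
D → no match

B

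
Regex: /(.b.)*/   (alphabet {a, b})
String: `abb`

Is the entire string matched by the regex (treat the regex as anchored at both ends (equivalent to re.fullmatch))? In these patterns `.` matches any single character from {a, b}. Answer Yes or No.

Yes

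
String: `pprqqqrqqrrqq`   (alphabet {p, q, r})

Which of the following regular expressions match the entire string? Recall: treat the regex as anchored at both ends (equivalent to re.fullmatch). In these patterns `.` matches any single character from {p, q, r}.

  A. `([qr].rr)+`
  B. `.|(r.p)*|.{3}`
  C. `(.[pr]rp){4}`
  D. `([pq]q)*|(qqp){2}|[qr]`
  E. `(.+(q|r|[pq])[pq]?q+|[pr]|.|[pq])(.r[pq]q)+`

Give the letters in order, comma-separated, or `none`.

A → no match — must end with `rr`
B → no match
C → no match — must end with `rp`
D → no match
E → match

E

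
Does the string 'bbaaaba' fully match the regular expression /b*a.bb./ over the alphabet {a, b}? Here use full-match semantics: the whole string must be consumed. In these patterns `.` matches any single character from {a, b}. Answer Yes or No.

No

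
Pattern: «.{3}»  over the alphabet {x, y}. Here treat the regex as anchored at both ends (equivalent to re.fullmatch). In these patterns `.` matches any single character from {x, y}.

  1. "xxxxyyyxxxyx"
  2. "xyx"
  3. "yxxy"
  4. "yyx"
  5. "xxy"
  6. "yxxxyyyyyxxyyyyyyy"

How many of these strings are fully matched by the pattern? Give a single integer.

1 → no match
2 → match
3 → no match
4 → match
5 → match
6 → no match
Total matched: 3

3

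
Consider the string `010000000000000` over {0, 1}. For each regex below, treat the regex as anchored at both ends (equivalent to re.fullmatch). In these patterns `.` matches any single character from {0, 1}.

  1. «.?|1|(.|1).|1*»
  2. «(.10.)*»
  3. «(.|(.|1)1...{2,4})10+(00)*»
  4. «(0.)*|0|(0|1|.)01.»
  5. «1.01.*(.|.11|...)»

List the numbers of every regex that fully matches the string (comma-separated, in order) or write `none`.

3

1 → no match
2 → no match
3 → match
4 → no match
5 → no match — must start with `1`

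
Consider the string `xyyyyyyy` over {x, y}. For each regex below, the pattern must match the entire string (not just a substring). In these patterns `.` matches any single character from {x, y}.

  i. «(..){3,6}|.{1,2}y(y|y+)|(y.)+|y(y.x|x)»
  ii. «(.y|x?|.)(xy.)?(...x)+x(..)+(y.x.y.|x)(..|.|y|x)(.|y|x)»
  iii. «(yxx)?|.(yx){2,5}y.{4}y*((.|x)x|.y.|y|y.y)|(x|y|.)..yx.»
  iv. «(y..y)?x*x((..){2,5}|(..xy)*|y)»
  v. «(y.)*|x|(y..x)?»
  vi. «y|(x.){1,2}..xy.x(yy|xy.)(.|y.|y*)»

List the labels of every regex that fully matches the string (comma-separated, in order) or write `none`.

i

i → match
ii → no match
iii → no match
iv → no match
v → no match
vi → no match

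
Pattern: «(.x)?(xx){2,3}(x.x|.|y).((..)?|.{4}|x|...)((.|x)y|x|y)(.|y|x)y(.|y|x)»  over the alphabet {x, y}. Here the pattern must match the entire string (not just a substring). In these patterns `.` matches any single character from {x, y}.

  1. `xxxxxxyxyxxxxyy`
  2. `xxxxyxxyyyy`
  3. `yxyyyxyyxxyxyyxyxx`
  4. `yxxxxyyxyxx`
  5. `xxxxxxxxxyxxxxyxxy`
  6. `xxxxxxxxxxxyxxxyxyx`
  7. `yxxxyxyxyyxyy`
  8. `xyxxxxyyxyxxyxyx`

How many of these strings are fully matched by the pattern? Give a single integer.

1 → match
2 → match
3 → no match
4 → no match
5 → no match
6 → match
7 → no match
8 → no match
Total matched: 3

3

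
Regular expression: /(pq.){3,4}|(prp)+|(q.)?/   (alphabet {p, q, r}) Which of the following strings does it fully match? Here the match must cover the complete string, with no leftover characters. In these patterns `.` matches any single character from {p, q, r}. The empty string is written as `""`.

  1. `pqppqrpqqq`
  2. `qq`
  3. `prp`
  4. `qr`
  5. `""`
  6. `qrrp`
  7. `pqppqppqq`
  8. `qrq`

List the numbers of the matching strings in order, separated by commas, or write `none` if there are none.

1. `pqppqrpqqq` → no match
2. `qq` → match
3. `prp` → match
4. `qr` → match
5. `""` → match
6. `qrrp` → no match
7. `pqppqppqq` → match
8. `qrq` → no match

2, 3, 4, 5, 7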